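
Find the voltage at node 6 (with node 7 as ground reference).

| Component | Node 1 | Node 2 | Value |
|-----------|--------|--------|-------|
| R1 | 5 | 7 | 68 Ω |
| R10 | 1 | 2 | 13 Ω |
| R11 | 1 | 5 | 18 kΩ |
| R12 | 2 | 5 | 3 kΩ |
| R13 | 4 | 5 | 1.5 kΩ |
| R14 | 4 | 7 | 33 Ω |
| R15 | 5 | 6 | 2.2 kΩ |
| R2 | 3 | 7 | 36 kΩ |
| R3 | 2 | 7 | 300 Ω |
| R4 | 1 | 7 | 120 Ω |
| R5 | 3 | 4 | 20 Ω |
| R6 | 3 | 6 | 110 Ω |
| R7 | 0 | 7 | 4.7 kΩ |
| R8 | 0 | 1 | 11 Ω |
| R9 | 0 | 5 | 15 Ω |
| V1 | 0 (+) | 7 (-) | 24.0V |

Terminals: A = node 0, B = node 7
Nodal analysis, taking node 7 as the 0 V reference.
Source V1 fixes V_0 = 24 V.
KCL at each unknown node (sum of currents leaving = 0; resistances in Ω):
  Node 1: (V_1 - 0)/120 + (V_1 - 24)/11 + (V_1 - V_2)/13 + (V_1 - V_5)/18000 = 0
  Node 2: (V_2 - 0)/300 + (V_2 - V_1)/13 + (V_2 - V_5)/3000 = 0
  Node 3: (V_3 - 0)/36000 + (V_3 - V_4)/20 + (V_3 - V_6)/110 = 0
  Node 4: (V_4 - V_3)/20 + (V_4 - V_5)/1500 + (V_4 - 0)/33 = 0
  Node 5: (V_5 - 0)/68 + (V_5 - 24)/15 + (V_5 - V_1)/18000 + (V_5 - V_2)/3000 + (V_5 - V_4)/1500 + (V_5 - V_6)/2200 = 0
  Node 6: (V_6 - V_3)/110 + (V_6 - V_5)/2200 = 0
Collecting terms (coefficients in siemens):
  0.1762·V_1 - 0.07692·V_2 - 0.00005556·V_5 = 2.182
  0.08059·V_2 - 0.07692·V_1 - 0.0003333·V_5 = 0
  0.05912·V_3 - 0.05·V_4 - 0.009091·V_6 = 0
  0.08097·V_4 - 0.05·V_3 - 0.0006667·V_5 = 0
  0.08288·V_5 - 0.00005556·V_1 - 0.0003333·V_2 - 0.0006667·V_4 - 0.0004545·V_6 = 1.6
  0.009545·V_6 - 0.009091·V_3 - 0.0004545·V_5 = 0
Solving these 6 simultaneous equations (Gaussian elimination) gives:
  V_1 = 21.29 V, V_2 = 20.41 V, V_3 = 0.8373 V, V_4 = 0.6769 V
  V_5 = 19.42 V, V_6 = 1.722 V
The requested potential is V_6 = 1.722 V.

Final answer: V_6 = 1.722 V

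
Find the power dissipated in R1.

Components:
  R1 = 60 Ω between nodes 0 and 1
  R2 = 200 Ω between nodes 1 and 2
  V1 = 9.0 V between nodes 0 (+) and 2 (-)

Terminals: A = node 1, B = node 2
Nodal analysis, taking node 2 as the 0 V reference.
Source V1 fixes V_0 = 9 V.
KCL at each unknown node (sum of currents leaving = 0; resistances in Ω):
  Node 1: (V_1 - 9)/60 + (V_1 - 0)/200 = 0
Collecting terms: 0.02167 × V_1 = 0.15  =>  V_1 = 6.923 V
I_R1 = (V_0 - V_1)/R1 = (9 - 6.923)/60 = 0.03462 A
P_R1 = I_R1² × R1 = (0.03462)² × 60 = 0.07189 W

Final answer: 0.07189 W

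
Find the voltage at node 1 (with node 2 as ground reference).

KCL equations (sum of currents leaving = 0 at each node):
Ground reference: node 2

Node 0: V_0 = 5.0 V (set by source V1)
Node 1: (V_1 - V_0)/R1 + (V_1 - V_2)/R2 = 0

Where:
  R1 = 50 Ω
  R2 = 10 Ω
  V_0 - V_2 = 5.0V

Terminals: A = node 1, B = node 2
Nodal analysis, taking node 2 as the 0 V reference.
Source V1 fixes V_0 = 5 V.
KCL at each unknown node (sum of currents leaving = 0; resistances in Ω):
  Node 1: (V_1 - 5)/50 + (V_1 - 0)/10 = 0
Collecting terms: 0.12 × V_1 = 0.1  =>  V_1 = 0.8333 V
The requested potential is V_1 = 0.8333 V.

Final answer: V_1 = 0.8333 V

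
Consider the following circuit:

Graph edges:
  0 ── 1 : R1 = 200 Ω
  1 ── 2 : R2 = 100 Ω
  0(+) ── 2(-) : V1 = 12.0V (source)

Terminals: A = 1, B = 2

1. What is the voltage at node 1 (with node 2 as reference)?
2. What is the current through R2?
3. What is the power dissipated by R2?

Nodal analysis, taking node 2 as the 0 V reference.
Source V1 fixes V_0 = 12 V.
KCL at each unknown node (sum of currents leaving = 0; resistances in Ω):
  Node 1: (V_1 - 12)/200 + (V_1 - 0)/100 = 0
Collecting terms: 0.015 × V_1 = 0.06  =>  V_1 = 4 V
Part 1:
  Read off the nodal solution: V_1 = 4 V
Part 2:
  I_R2 = (V_1 - V_2)/R2 = (4 - 0)/100 = 0.04 A
  Magnitude: I_R2 = 0.04 A
Part 3:
  I_R2 = (V_1 - V_2)/R2 = (4 - 0)/100 = 0.04 A
  P_R2 = I_R2² × R2 = (0.04)² × 100 = 0.16 W

Final answers:
1. V_1 = 4 V
2. I_R2 = 0.04 A
3. P_R2 = 0.16 W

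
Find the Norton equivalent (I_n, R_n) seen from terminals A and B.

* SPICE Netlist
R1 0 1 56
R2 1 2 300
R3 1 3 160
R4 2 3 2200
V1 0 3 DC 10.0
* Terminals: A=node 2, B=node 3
Find the Thévenin equivalent first; then I_n = V_th/R_th and R_n = R_th.
Step 1 — V_th is the open-circuit voltage V_A - V_B (nothing connected across the terminals).
Nodal analysis, taking node 3 as the 0 V reference.
Source V1 fixes V_0 = 10 V.
KCL at each unknown node (sum of currents leaving = 0; resistances in Ω):
  Node 1: (V_1 - 10)/56 + (V_1 - V_2)/300 + (V_1 - 0)/160 = 0
  Node 2: (V_2 - V_1)/300 + (V_2 - 0)/2200 = 0
Collecting terms (coefficients in siemens):
  0.02744·V_1 - 0.003333·V_2 = 0.1786
  0.003788·V_2 - 0.003333·V_1 = 0
Determinant D = (0.02744)(0.003788) - (-0.003333)(-0.003333) = 0.00009283
V_1 = [(0.1786)(0.003788) - (-0.003333)(0)]/D = 7.287 V
V_2 = [(0.02744)(0) - (0.1786)(-0.003333)]/D = 6.412 V
V_th = V_2 - V_3 = 6.412 - 0 = 6.412 V
Step 2 — R_th: zero the source — replace V1 by a short circuit (node 3 merges into node 0) — and find the resistance seen between A (node 2) and B (node 0).
Reduce the network between node 2 (A) and node 0 (B) by series/parallel combination:
  Rp1 = R1 ‖ R3 (parallel, both between nodes 0 and 1) = 1/(1/56 + 1/160) = 41.48 Ω
  Rs1 = R2 + Rp1 (series, joined only at node 1) = 300 + 41.48 = 341.5 Ω
  Rp2 = R4 ‖ Rs1 (parallel, both between nodes 0 and 2) = 1/(1/2200 + 1/341.5) = 295.6 Ω
R_th = 295.6 Ω
I_n = V_th/R_th = 6.412/295.6 = 0.02169 A, and R_n = R_th = 295.6 Ω

Final answer: I_n = 0.02169 A, R_n = 295.6 Ω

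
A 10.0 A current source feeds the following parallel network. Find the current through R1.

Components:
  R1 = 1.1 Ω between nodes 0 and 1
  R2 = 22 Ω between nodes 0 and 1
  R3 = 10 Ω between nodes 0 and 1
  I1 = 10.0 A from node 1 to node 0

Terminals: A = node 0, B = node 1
All resistors sit directly between nodes 0 and 1, so they are in parallel and share one voltage V; the full source current 10 A splits among them.
1/R_par = 1/1.1 + 1/22 + 1/10 = 1.055 S  =>  R_par = 0.9483 Ω
V = I × R_par = 10 × 0.9483 = 9.483 V
I_R1 = V/R1 = 9.483/1.1 = 8.621 A

Final answer: 8.621 A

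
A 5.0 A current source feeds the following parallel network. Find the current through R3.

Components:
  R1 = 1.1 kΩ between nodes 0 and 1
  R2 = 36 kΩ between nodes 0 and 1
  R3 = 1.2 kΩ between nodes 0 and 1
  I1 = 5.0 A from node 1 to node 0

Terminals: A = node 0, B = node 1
All resistors sit directly between nodes 0 and 1, so they are in parallel and share one voltage V; the full source current 5 A splits among them.
1/R_par = 1/1100 + 1/36000 + 1/1200 = 0.00177 S  =>  R_par = 564.9 Ω
V = I × R_par = 5 × 564.9 = 2825 V
I_R3 = V/R3 = 2825/1200 = 2.354 A

Final answer: 2.354 A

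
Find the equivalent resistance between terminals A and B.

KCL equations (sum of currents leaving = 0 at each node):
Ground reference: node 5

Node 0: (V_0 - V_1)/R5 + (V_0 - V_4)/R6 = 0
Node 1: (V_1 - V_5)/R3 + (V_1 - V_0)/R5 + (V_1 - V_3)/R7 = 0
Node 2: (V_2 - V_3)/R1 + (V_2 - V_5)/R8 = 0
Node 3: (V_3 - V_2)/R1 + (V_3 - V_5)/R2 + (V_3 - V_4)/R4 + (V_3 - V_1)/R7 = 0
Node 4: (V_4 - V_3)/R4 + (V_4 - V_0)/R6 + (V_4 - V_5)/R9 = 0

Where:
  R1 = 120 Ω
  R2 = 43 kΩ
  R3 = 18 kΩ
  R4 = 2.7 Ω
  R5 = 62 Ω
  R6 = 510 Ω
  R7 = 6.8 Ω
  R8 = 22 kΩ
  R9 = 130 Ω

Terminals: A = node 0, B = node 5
The network is not a plain series/parallel combination. Inject a 1 A test current into terminal A (node 0) and return it from terminal B (node 5); then R_eq = V_A / (1 A).
Nodal analysis, taking node 5 as the 0 V reference.
Current source I_test pushes 1 A into node 0 and draws it out of node 5.
KCL at each unknown node (sum of currents leaving = 0; resistances in Ω):
  Node 0: (V_0 - V_1)/62 + (V_0 - V_4)/510 - 1 = 0
  Node 1: (V_1 - V_0)/62 + (V_1 - 0)/18000 + (V_1 - V_3)/6.8 = 0
  Node 2: (V_2 - V_3)/120 + (V_2 - 0)/22000 = 0
  Node 3: (V_3 - V_1)/6.8 + (V_3 - V_2)/120 + (V_3 - 0)/43000 + (V_3 - V_4)/2.7 = 0
  Node 4: (V_4 - V_0)/510 + (V_4 - V_3)/2.7 + (V_4 - 0)/130 = 0
Collecting terms (coefficients in siemens):
  0.01809·V_0 - 0.01613·V_1 - 0.001961·V_4 = 1
  0.1632·V_1 - 0.01613·V_0 - 0.1471·V_3 = 0
  0.008379·V_2 - 0.008333·V_3 = 0
  0.5258·V_3 - 0.1471·V_1 - 0.008333·V_2 - 0.3704·V_4 = 0
  0.38·V_4 - 0.001961·V_0 - 0.3704·V_3 = 0
Solving these 5 simultaneous equations (Gaussian elimination) gives:
  V_0 = 190.5 V, V_1 = 136.1 V, V_2 = 129.5 V, V_3 = 130.2 V
  V_4 = 127.9 V
R_eq = V_0 / 1 A = 190.5 Ω

Final answer: 190.5 Ω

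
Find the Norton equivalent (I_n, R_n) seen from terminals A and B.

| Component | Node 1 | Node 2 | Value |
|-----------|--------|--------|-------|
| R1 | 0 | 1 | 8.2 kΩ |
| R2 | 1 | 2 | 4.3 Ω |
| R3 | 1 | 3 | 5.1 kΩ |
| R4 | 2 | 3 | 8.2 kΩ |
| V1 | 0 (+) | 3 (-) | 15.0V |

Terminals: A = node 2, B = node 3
Find the Thévenin equivalent first; then I_n = V_th/R_th and R_n = R_th.
Step 1 — V_th is the open-circuit voltage V_A - V_B (nothing connected across the terminals).
Nodal analysis, taking node 3 as the 0 V reference.
Source V1 fixes V_0 = 15 V.
KCL at each unknown node (sum of currents leaving = 0; resistances in Ω):
  Node 1: (V_1 - 15)/8200 + (V_1 - V_2)/4.3 + (V_1 - 0)/5100 = 0
  Node 2: (V_2 - V_1)/4.3 + (V_2 - 0)/8200 = 0
Collecting terms (coefficients in siemens):
  0.2329·V_1 - 0.2326·V_2 = 0.001829
  0.2327·V_2 - 0.2326·V_1 = 0
Determinant D = (0.2329)(0.2327) - (-0.2326)(-0.2326) = 0.0001024
V_1 = [(0.001829)(0.2327) - (-0.2326)(0)]/D = 4.158 V
V_2 = [(0.2329)(0) - (0.001829)(-0.2326)]/D = 4.156 V
V_th = V_2 - V_3 = 4.156 - 0 = 4.156 V
Step 2 — R_th: zero the source — replace V1 by a short circuit (node 3 merges into node 0) — and find the resistance seen between A (node 2) and B (node 0).
Reduce the network between node 2 (A) and node 0 (B) by series/parallel combination:
  Rp1 = R1 ‖ R3 (parallel, both between nodes 0 and 1) = 1/(1/8200 + 1/5100) = 3144 Ω
  Rs1 = R2 + Rp1 (series, joined only at node 1) = 4.3 + 3144 = 3149 Ω
  Rp2 = R4 ‖ Rs1 (parallel, both between nodes 0 and 2) = 1/(1/8200 + 1/3149) = 2275 Ω
R_th = 2.275 kΩ
I_n = V_th/R_th = 4.156/2275 = 0.001827 A, and R_n = R_th = 2.275 kΩ

Final answer: I_n = 0.001827 A, R_n = 2.275 kΩ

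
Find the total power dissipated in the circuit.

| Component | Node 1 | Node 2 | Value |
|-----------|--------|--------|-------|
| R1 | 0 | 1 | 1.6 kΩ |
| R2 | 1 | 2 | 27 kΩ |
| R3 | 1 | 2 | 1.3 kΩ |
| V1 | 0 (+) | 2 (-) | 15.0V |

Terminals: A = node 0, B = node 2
Nodal analysis, taking node 2 as the 0 V reference.
Source V1 fixes V_0 = 15 V.
KCL at each unknown node (sum of currents leaving = 0; resistances in Ω):
  Node 1: (V_1 - 15)/1600 + (V_1 - 0)/27000 + (V_1 - 0)/1300 = 0
Collecting terms: 0.001431 × V_1 = 0.009375  =>  V_1 = 6.55 V
Power in each resistor, P = (ΔV)²/R:
  P_R1 = (15 - 6.55)²/1600 = 0.04463 W
  P_R2 = (6.55 - 0)²/27000 = 0.001589 W
  P_R3 = (6.55 - 0)²/1300 = 0.033 W
P_total = P_R1 + P_R2 + P_R3 = 0.07922 W

Final answer: 0.07922 W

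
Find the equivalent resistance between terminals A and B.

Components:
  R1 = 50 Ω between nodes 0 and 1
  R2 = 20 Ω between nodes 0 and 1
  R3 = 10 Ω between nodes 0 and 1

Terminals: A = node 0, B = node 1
Reduce the network between node 0 (A) and node 1 (B) by series/parallel combination:
  Rp1 = R1 ‖ R2 ‖ R3 (parallel, all between nodes 0 and 1) = 1/(1/50 + 1/20 + 1/10) = 5.882 Ω
R_eq = 5.882 Ω

Final answer: 5.882 Ω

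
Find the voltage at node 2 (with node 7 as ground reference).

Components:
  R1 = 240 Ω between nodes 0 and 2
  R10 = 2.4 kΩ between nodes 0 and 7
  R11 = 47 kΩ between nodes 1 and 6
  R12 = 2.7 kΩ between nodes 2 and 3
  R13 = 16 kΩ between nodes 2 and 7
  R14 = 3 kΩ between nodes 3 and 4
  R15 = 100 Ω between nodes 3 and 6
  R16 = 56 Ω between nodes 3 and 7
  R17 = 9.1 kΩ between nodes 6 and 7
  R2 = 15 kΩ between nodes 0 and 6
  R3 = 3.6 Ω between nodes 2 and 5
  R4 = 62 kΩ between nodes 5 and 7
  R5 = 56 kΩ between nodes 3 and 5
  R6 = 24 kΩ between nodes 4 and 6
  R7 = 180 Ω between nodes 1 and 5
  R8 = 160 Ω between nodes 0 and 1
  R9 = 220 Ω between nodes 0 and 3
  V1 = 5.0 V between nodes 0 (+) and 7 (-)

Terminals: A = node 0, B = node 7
Nodal analysis, taking node 7 as the 0 V reference.
Source V1 fixes V_0 = 5 V.
KCL at each unknown node (sum of currents leaving = 0; resistances in Ω):
  Node 1: (V_1 - V_5)/180 + (V_1 - 5)/160 + (V_1 - V_6)/47000 = 0
  Node 2: (V_2 - 5)/240 + (V_2 - V_5)/3.6 + (V_2 - V_3)/2700 + (V_2 - 0)/16000 = 0
  Node 3: (V_3 - V_5)/56000 + (V_3 - 5)/220 + (V_3 - V_2)/2700 + (V_3 - V_4)/3000 + (V_3 - V_6)/100 + (V_3 - 0)/56 = 0
  Node 4: (V_4 - V_6)/24000 + (V_4 - V_3)/3000 = 0
  Node 5: (V_5 - V_2)/3.6 + (V_5 - 0)/62000 + (V_5 - V_3)/56000 + (V_5 - V_1)/180 = 0
  Node 6: (V_6 - 5)/15000 + (V_6 - V_4)/24000 + (V_6 - V_1)/47000 + (V_6 - V_3)/100 + (V_6 - 0)/9100 = 0
Collecting terms (coefficients in siemens):
  0.01183·V_1 - 0.005556·V_5 - 0.00002128·V_6 = 0.03125
  0.2824·V_2 - 0.0003704·V_3 - 0.2778·V_5 = 0.02083
  0.03312·V_3 - 0.0003704·V_2 - 0.0003333·V_4 - 0.00001786·V_5 - 0.01·V_6 = 0.02273
  0.000375·V_4 - 0.0003333·V_3 - 0.00004167·V_6 = 0
  0.2834·V_5 - 0.005556·V_1 - 0.2778·V_2 - 0.00001786·V_3 = 0
  0.01024·V_6 - 0.00002128·V_1 - 0.01·V_3 - 0.00004167·V_4 = 0.0003333
Solving these 6 simultaneous equations (Gaussian elimination) gives:
  V_1 = 4.873 V, V_2 = 4.742 V, V_3 = 1.088 V, V_4 = 1.09 V
  V_5 = 4.744 V, V_6 = 1.109 V
The requested potential is V_2 = 4.742 V.

Final answer: V_2 = 4.742 V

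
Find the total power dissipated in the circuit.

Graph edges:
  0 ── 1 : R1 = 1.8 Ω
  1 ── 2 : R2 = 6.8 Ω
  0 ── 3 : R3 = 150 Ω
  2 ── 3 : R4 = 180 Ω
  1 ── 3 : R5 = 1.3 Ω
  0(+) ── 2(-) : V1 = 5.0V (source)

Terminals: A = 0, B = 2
Nodal analysis, taking node 2 as the 0 V reference.
Source V1 fixes V_0 = 5 V.
KCL at each unknown node (sum of currents leaving = 0; resistances in Ω):
  Node 1: (V_1 - 5)/1.8 + (V_1 - 0)/6.8 + (V_1 - V_3)/1.3 = 0
  Node 3: (V_3 - 5)/150 + (V_3 - 0)/180 + (V_3 - V_1)/1.3 = 0
Collecting terms (coefficients in siemens):
  1.472·V_1 - 0.7692·V_3 = 2.778
  0.7815·V_3 - 0.7692·V_1 = 0.03333
Determinant D = (1.472)(0.7815) - (-0.7692)(-0.7692) = 0.5585
V_1 = [(2.778)(0.7815) - (-0.7692)(0.03333)]/D = 3.933 V
V_3 = [(1.472)(0.03333) - (2.778)(-0.7692)]/D = 3.914 V
Power in each resistor, P = (ΔV)²/R:
  P_R1 = (5 - 3.933)²/1.8 = 0.6327 W
  P_R2 = (3.933 - 0)²/6.8 = 2.275 W
  P_R3 = (5 - 3.914)²/150 = 0.007863 W
  P_R4 = (0 - 3.914)²/180 = 0.08511 W
  P_R5 = (3.933 - 3.914)²/1.3 = 0.0002735 W
P_total = P_R1 + P_R2 + P_R3 + P_R4 + P_R5 = 3.001 W

Final answer: 3.001 W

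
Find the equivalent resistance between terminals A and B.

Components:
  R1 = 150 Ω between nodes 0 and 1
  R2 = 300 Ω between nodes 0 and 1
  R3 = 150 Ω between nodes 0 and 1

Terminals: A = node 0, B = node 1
Reduce the network between node 0 (A) and node 1 (B) by series/parallel combination:
  Rp1 = R1 ‖ R2 ‖ R3 (parallel, all between nodes 0 and 1) = 1/(1/150 + 1/300 + 1/150) = 60 Ω
R_eq = 60 Ω

Final answer: 60 Ω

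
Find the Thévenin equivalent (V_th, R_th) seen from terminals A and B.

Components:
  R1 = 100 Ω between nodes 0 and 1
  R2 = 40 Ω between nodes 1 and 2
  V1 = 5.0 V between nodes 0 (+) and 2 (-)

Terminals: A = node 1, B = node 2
Step 1 — V_th is the open-circuit voltage V_A - V_B (nothing connected across the terminals).
Nodal analysis, taking node 2 as the 0 V reference.
Source V1 fixes V_0 = 5 V.
KCL at each unknown node (sum of currents leaving = 0; resistances in Ω):
  Node 1: (V_1 - 5)/100 + (V_1 - 0)/40 = 0
Collecting terms: 0.035 × V_1 = 0.05  =>  V_1 = 1.429 V
V_th = V_1 - V_2 = 1.429 - 0 = 1.429 V
Step 2 — R_th: zero the source — replace V1 by a short circuit (node 2 merges into node 0) — and find the resistance seen between A (node 1) and B (node 0).
Reduce the network between node 1 (A) and node 0 (B) by series/parallel combination:
  Rp1 = R1 ‖ R2 (parallel, both between nodes 0 and 1) = 1/(1/100 + 1/40) = 28.57 Ω
R_th = 28.57 Ω

Final answer: V_th = 1.429 V, R_th = 28.57 Ω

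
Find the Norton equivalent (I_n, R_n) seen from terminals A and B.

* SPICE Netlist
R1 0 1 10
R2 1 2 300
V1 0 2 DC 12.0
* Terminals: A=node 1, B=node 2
Find the Thévenin equivalent first; then I_n = V_th/R_th and R_n = R_th.
Step 1 — V_th is the open-circuit voltage V_A - V_B (nothing connected across the terminals).
Nodal analysis, taking node 2 as the 0 V reference.
Source V1 fixes V_0 = 12 V.
KCL at each unknown node (sum of currents leaving = 0; resistances in Ω):
  Node 1: (V_1 - 12)/10 + (V_1 - 0)/300 = 0
Collecting terms: 0.1033 × V_1 = 1.2  =>  V_1 = 11.61 V
V_th = V_1 - V_2 = 11.61 - 0 = 11.61 V
Step 2 — R_th: zero the source — replace V1 by a short circuit (node 2 merges into node 0) — and find the resistance seen between A (node 1) and B (node 0).
Reduce the network between node 1 (A) and node 0 (B) by series/parallel combination:
  Rp1 = R1 ‖ R2 (parallel, both between nodes 0 and 1) = 1/(1/10 + 1/300) = 9.677 Ω
R_th = 9.677 Ω
I_n = V_th/R_th = 11.61/9.677 = 1.2 A, and R_n = R_th = 9.677 Ω

Final answer: I_n = 1.2 A, R_n = 9.677 Ω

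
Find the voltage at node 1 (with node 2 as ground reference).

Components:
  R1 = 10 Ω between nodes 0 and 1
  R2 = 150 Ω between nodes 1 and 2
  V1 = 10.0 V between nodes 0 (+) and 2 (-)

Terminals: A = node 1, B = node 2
Nodal analysis, taking node 2 as the 0 V reference.
Source V1 fixes V_0 = 10 V.
KCL at each unknown node (sum of currents leaving = 0; resistances in Ω):
  Node 1: (V_1 - 10)/10 + (V_1 - 0)/150 = 0
Collecting terms: 0.1067 × V_1 = 1  =>  V_1 = 9.375 V
The requested potential is V_1 = 9.375 V.

Final answer: V_1 = 9.375 V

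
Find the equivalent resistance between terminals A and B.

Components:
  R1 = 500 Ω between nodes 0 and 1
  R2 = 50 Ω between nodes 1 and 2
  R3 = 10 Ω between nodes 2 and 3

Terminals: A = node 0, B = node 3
Reduce the network between node 0 (A) and node 3 (B) by series/parallel combination:
  Rs1 = R1 + R2 (series, joined only at node 1) = 500 + 50 = 550 Ω
  Rs2 = R3 + Rs1 (series, joined only at node 2) = 10 + 550 = 560 Ω
R_eq = 560 Ω

Final answer: 560 Ω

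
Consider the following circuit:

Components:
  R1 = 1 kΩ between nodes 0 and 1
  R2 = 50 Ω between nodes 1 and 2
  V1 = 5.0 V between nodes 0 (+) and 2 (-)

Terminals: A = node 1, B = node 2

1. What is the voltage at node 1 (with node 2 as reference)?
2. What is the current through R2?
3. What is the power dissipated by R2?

Nodal analysis, taking node 2 as the 0 V reference.
Source V1 fixes V_0 = 5 V.
KCL at each unknown node (sum of currents leaving = 0; resistances in Ω):
  Node 1: (V_1 - 5)/1000 + (V_1 - 0)/50 = 0
Collecting terms: 0.021 × V_1 = 0.005  =>  V_1 = 0.2381 V
Part 1:
  Read off the nodal solution: V_1 = 0.2381 V
Part 2:
  I_R2 = (V_1 - V_2)/R2 = (0.2381 - 0)/50 = 0.004762 A
  Magnitude: I_R2 = 0.004762 A
Part 3:
  I_R2 = (V_1 - V_2)/R2 = (0.2381 - 0)/50 = 0.004762 A
  P_R2 = I_R2² × R2 = (0.004762)² × 50 = 0.001134 W

Final answers:
1. V_1 = 0.2381 V
2. I_R2 = 0.004762 A
3. P_R2 = 0.001134 W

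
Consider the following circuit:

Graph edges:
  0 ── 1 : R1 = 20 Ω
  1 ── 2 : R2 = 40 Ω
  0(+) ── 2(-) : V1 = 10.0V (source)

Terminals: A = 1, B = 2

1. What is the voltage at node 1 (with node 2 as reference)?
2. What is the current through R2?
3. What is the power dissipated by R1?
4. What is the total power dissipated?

Nodal analysis, taking node 2 as the 0 V reference.
Source V1 fixes V_0 = 10 V.
KCL at each unknown node (sum of currents leaving = 0; resistances in Ω):
  Node 1: (V_1 - 10)/20 + (V_1 - 0)/40 = 0
Collecting terms: 0.075 × V_1 = 0.5  =>  V_1 = 6.667 V
Part 1:
  Read off the nodal solution: V_1 = 6.667 V
Part 2:
  I_R2 = (V_1 - V_2)/R2 = (6.667 - 0)/40 = 0.1667 A
  Magnitude: I_R2 = 0.1667 A
Part 3:
  I_R1 = (V_0 - V_1)/R1 = (10 - 6.667)/20 = 0.1667 A
  P_R1 = I_R1² × R1 = (0.1667)² × 20 = 0.5556 W
Part 4:
  Power in each resistor, P = (ΔV)²/R:
    P_R1 = (10 - 6.667)²/20 = 0.5556 W
    P_R2 = (6.667 - 0)²/40 = 1.111 W
  P_total = P_R1 + P_R2 = 1.667 W

Final answers:
1. V_1 = 6.667 V
2. I_R2 = 0.1667 A
3. P_R1 = 0.5556 W
4. P_total = 1.667 W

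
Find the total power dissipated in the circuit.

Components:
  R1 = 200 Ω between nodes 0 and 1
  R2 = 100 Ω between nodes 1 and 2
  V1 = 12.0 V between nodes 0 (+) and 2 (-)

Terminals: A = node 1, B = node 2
Nodal analysis, taking node 2 as the 0 V reference.
Source V1 fixes V_0 = 12 V.
KCL at each unknown node (sum of currents leaving = 0; resistances in Ω):
  Node 1: (V_1 - 12)/200 + (V_1 - 0)/100 = 0
Collecting terms: 0.015 × V_1 = 0.06  =>  V_1 = 4 V
Power in each resistor, P = (ΔV)²/R:
  P_R1 = (12 - 4)²/200 = 0.32 W
  P_R2 = (4 - 0)²/100 = 0.16 W
P_total = P_R1 + P_R2 = 0.48 W

Final answer: 0.48 W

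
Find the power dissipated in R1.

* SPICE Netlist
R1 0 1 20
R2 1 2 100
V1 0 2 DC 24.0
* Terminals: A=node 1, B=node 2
Nodal analysis, taking node 2 as the 0 V reference.
Source V1 fixes V_0 = 24 V.
KCL at each unknown node (sum of currents leaving = 0; resistances in Ω):
  Node 1: (V_1 - 24)/20 + (V_1 - 0)/100 = 0
Collecting terms: 0.06 × V_1 = 1.2  =>  V_1 = 20 V
I_R1 = (V_0 - V_1)/R1 = (24 - 20)/20 = 0.2 A
P_R1 = I_R1² × R1 = (0.2)² × 20 = 0.8 W

Final answer: 0.8 W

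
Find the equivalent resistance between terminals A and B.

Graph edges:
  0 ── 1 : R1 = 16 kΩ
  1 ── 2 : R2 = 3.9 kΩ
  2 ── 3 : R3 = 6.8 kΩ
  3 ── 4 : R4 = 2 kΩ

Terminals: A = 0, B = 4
Reduce the network between node 0 (A) and node 4 (B) by series/parallel combination:
  Rs1 = R1 + R2 (series, joined only at node 1) = 16000 + 3900 = 19900 Ω
  Rs2 = R3 + Rs1 (series, joined only at node 2) = 6800 + 19900 = 26700 Ω
  Rs3 = R4 + Rs2 (series, joined only at node 3) = 2000 + 26700 = 28700 Ω
R_eq = 28.7 kΩ

Final answer: 28.7 kΩ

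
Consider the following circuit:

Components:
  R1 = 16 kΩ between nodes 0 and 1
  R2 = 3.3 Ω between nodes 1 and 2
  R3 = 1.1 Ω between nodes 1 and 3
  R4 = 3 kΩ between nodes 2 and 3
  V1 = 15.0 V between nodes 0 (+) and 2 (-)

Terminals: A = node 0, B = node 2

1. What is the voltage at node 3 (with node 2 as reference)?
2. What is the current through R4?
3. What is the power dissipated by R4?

Nodal analysis, taking node 2 as the 0 V reference.
Source V1 fixes V_0 = 15 V.
KCL at each unknown node (sum of currents leaving = 0; resistances in Ω):
  Node 1: (V_1 - 15)/16000 + (V_1 - 0)/3.3 + (V_1 - V_3)/1.1 = 0
  Node 3: (V_3 - V_1)/1.1 + (V_3 - 0)/3000 = 0
Collecting terms (coefficients in siemens):
  1.212·V_1 - 0.9091·V_3 = 0.0009375
  0.9094·V_3 - 0.9091·V_1 = 0
Determinant D = (1.212)(0.9094) - (-0.9091)(-0.9091) = 0.2759
V_1 = [(0.0009375)(0.9094) - (-0.9091)(0)]/D = 0.00309 V
V_3 = [(1.212)(0) - (0.0009375)(-0.9091)]/D = 0.003089 V
Part 1:
  Read off the nodal solution: V_3 = 0.003089 V
Part 2:
  I_R4 = (V_2 - V_3)/R4 = (0 - 0.003089)/3000 = -0.00000103 A
  Magnitude: I_R4 = 0.00000103 A
Part 3:
  I_R4 = (V_2 - V_3)/R4 = (0 - 0.003089)/3000 = -0.00000103 A
  P_R4 = I_R4² × R4 = (-0.00000103)² × 3000 = 0.00000000318 W

Final answers:
1. V_3 = 0.003089 V
2. I_R4 = 1.03e-06 A
3. P_R4 = 3.18e-09 W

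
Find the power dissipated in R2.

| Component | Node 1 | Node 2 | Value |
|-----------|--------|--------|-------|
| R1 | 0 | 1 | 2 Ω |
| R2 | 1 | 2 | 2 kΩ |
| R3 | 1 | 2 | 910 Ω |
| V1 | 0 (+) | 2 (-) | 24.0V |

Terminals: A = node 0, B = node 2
Nodal analysis, taking node 2 as the 0 V reference.
Source V1 fixes V_0 = 24 V.
KCL at each unknown node (sum of currents leaving = 0; resistances in Ω):
  Node 1: (V_1 - 24)/2 + (V_1 - 0)/2000 + (V_1 - 0)/910 = 0
Collecting terms: 0.5016 × V_1 = 12  =>  V_1 = 23.92 V
I_R2 = (V_1 - V_2)/R2 = (23.92 - 0)/2000 = 0.01196 A
P_R2 = I_R2² × R2 = (0.01196)² × 2000 = 0.2862 W

Final answer: 0.2862 W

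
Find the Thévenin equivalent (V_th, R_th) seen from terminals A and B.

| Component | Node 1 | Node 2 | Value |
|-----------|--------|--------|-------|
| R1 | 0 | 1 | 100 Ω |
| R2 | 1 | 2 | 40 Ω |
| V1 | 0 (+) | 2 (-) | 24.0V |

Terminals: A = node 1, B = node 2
Step 1 — V_th is the open-circuit voltage V_A - V_B (nothing connected across the terminals).
Nodal analysis, taking node 2 as the 0 V reference.
Source V1 fixes V_0 = 24 V.
KCL at each unknown node (sum of currents leaving = 0; resistances in Ω):
  Node 1: (V_1 - 24)/100 + (V_1 - 0)/40 = 0
Collecting terms: 0.035 × V_1 = 0.24  =>  V_1 = 6.857 V
V_th = V_1 - V_2 = 6.857 - 0 = 6.857 V
Step 2 — R_th: zero the source — replace V1 by a short circuit (node 2 merges into node 0) — and find the resistance seen between A (node 1) and B (node 0).
Reduce the network between node 1 (A) and node 0 (B) by series/parallel combination:
  Rp1 = R1 ‖ R2 (parallel, both between nodes 0 and 1) = 1/(1/100 + 1/40) = 28.57 Ω
R_th = 28.57 Ω

Final answer: V_th = 6.857 V, R_th = 28.57 Ω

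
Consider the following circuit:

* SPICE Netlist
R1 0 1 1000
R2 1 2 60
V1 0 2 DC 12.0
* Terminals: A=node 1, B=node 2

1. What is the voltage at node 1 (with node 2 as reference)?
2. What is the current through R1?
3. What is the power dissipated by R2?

Nodal analysis, taking node 2 as the 0 V reference.
Source V1 fixes V_0 = 12 V.
KCL at each unknown node (sum of currents leaving = 0; resistances in Ω):
  Node 1: (V_1 - 12)/1000 + (V_1 - 0)/60 = 0
Collecting terms: 0.01767 × V_1 = 0.012  =>  V_1 = 0.6792 V
Part 1:
  Read off the nodal solution: V_1 = 0.6792 V
Part 2:
  I_R1 = (V_0 - V_1)/R1 = (12 - 0.6792)/1000 = 0.01132 A
  Magnitude: I_R1 = 0.01132 A
Part 3:
  I_R2 = (V_1 - V_2)/R2 = (0.6792 - 0)/60 = 0.01132 A
  P_R2 = I_R2² × R2 = (0.01132)² × 60 = 0.00769 W

Final answers:
1. V_1 = 0.6792 V
2. I_R1 = 0.01132 A
3. P_R2 = 0.00769 W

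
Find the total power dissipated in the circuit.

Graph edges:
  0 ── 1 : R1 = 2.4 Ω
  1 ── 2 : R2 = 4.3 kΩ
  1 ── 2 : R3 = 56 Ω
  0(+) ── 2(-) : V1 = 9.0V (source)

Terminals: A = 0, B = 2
Nodal analysis, taking node 2 as the 0 V reference.
Source V1 fixes V_0 = 9 V.
KCL at each unknown node (sum of currents leaving = 0; resistances in Ω):
  Node 1: (V_1 - 9)/2.4 + (V_1 - 0)/4300 + (V_1 - 0)/56 = 0
Collecting terms: 0.4348 × V_1 = 3.75  =>  V_1 = 8.626 V
Power in each resistor, P = (ΔV)²/R:
  P_R1 = (9 - 8.626)²/2.4 = 0.05843 W
  P_R2 = (8.626 - 0)²/4300 = 0.0173 W
  P_R3 = (8.626 - 0)²/56 = 1.329 W
P_total = P_R1 + P_R2 + P_R3 = 1.404 W

Final answer: 1.404 W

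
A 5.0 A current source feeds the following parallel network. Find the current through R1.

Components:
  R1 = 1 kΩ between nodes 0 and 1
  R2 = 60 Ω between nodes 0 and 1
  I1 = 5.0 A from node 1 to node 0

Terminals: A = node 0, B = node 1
All resistors sit directly between nodes 0 and 1, so they are in parallel and share one voltage V; the full source current 5 A splits among them.
1/R_par = 1/1000 + 1/60 = 0.01767 S  =>  R_par = 56.6 Ω
V = I × R_par = 5 × 56.6 = 283 V
I_R1 = V/R1 = 283/1000 = 0.283 A

Final answer: 0.283 A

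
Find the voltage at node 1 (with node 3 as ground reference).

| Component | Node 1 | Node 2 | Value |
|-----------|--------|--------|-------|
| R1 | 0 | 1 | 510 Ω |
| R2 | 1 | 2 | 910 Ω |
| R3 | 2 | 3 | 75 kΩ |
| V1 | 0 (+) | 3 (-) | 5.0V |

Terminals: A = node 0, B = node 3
Nodal analysis, taking node 3 as the 0 V reference.
Source V1 fixes V_0 = 5 V.
KCL at each unknown node (sum of currents leaving = 0; resistances in Ω):
  Node 1: (V_1 - 5)/510 + (V_1 - V_2)/910 = 0
  Node 2: (V_2 - V_1)/910 + (V_2 - 0)/75000 = 0
Collecting terms (coefficients in siemens):
  0.00306·V_1 - 0.001099·V_2 = 0.009804
  0.001112·V_2 - 0.001099·V_1 = 0
Determinant D = (0.00306)(0.001112) - (-0.001099)(-0.001099) = 0.000002196
V_1 = [(0.009804)(0.001112) - (-0.001099)(0)]/D = 4.967 V
V_2 = [(0.00306)(0) - (0.009804)(-0.001099)]/D = 4.907 V
The requested potential is V_1 = 4.967 V.

Final answer: V_1 = 4.967 V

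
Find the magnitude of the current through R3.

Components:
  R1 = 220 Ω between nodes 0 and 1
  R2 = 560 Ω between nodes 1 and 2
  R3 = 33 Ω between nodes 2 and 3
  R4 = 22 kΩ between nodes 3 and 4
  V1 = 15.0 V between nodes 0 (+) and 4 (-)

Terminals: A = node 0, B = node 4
Nodal analysis, taking node 4 as the 0 V reference.
Source V1 fixes V_0 = 15 V.
KCL at each unknown node (sum of currents leaving = 0; resistances in Ω):
  Node 1: (V_1 - 15)/220 + (V_1 - V_2)/560 = 0
  Node 2: (V_2 - V_1)/560 + (V_2 - V_3)/33 = 0
  Node 3: (V_3 - V_2)/33 + (V_3 - 0)/22000 = 0
Collecting terms (coefficients in siemens):
  0.006331·V_1 - 0.001786·V_2 = 0.06818
  0.03209·V_2 - 0.001786·V_1 - 0.0303·V_3 = 0
  0.03035·V_3 - 0.0303·V_2 = 0
Solving these 3 simultaneous equations (Gaussian elimination) gives:
  V_1 = 14.86 V, V_2 = 14.49 V, V_3 = 14.47 V
I_R3 = (V_2 - V_3)/R3 = (14.49 - 14.47)/33 = 0.0006575 A
|I_R3| = 0.0006575 A

Final answer: |I_R3| = 0.0006575 A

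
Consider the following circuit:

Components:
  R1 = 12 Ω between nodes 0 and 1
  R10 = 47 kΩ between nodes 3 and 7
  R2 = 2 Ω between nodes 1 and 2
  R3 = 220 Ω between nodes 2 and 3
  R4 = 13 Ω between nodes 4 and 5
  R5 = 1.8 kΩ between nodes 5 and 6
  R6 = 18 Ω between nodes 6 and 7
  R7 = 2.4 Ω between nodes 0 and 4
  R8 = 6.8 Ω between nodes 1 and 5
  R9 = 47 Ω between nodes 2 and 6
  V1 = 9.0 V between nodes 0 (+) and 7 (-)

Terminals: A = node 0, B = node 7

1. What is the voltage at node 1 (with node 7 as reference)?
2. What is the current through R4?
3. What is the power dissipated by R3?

Nodal analysis, taking node 7 as the 0 V reference.
Source V1 fixes V_0 = 9 V.
KCL at each unknown node (sum of currents leaving = 0; resistances in Ω):
  Node 1: (V_1 - 9)/12 + (V_1 - V_2)/2 + (V_1 - V_5)/6.8 = 0
  Node 2: (V_2 - V_1)/2 + (V_2 - V_3)/220 + (V_2 - V_6)/47 = 0
  Node 3: (V_3 - V_2)/220 + (V_3 - 0)/47000 = 0
  Node 4: (V_4 - V_5)/13 + (V_4 - 9)/2.4 = 0
  Node 5: (V_5 - V_4)/13 + (V_5 - V_6)/1800 + (V_5 - V_1)/6.8 = 0
  Node 6: (V_6 - V_5)/1800 + (V_6 - 0)/18 + (V_6 - V_2)/47 = 0
Collecting terms (coefficients in siemens):
  0.7304·V_1 - 0.5·V_2 - 0.1471·V_5 = 0.75
  0.5258·V_2 - 0.5·V_1 - 0.004545·V_3 - 0.02128·V_6 = 0
  0.004567·V_3 - 0.004545·V_2 = 0
  0.4936·V_4 - 0.07692·V_5 = 3.75
  0.2245·V_5 - 0.1471·V_1 - 0.07692·V_4 - 0.0005556·V_6 = 0
  0.07739·V_6 - 0.02128·V_2 - 0.0005556·V_5 = 0
Solving these 6 simultaneous equations (Gaussian elimination) gives:
  V_1 = 8.051 V, V_2 = 7.813 V, V_3 = 7.776 V, V_4 = 8.895 V
  V_5 = 8.326 V, V_6 = 2.208 V
Part 1:
  Read off the nodal solution: V_1 = 8.051 V
Part 2:
  I_R4 = (V_4 - V_5)/R4 = (8.895 - 8.326)/13 = 0.04377 A
  Magnitude: I_R4 = 0.04377 A
Part 3:
  I_R3 = (V_2 - V_3)/R3 = (7.813 - 7.776)/220 = 0.0001655 A
  P_R3 = I_R3² × R3 = (0.0001655)² × 220 = 0.000006022 W

Final answers:
1. V_1 = 8.051 V
2. I_R4 = 0.04377 A
3. P_R3 = 6.022e-06 W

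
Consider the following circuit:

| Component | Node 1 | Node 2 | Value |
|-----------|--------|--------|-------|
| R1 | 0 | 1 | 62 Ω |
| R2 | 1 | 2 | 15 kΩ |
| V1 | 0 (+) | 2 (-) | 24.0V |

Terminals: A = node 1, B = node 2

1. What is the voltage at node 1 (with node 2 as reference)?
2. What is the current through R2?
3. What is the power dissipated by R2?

Nodal analysis, taking node 2 as the 0 V reference.
Source V1 fixes V_0 = 24 V.
KCL at each unknown node (sum of currents leaving = 0; resistances in Ω):
  Node 1: (V_1 - 24)/62 + (V_1 - 0)/15000 = 0
Collecting terms: 0.0162 × V_1 = 0.3871  =>  V_1 = 23.9 V
Part 1:
  Read off the nodal solution: V_1 = 23.9 V
Part 2:
  I_R2 = (V_1 - V_2)/R2 = (23.9 - 0)/15000 = 0.001593 A
  Magnitude: I_R2 = 0.001593 A
Part 3:
  I_R2 = (V_1 - V_2)/R2 = (23.9 - 0)/15000 = 0.001593 A
  P_R2 = I_R2² × R2 = (0.001593)² × 15000 = 0.03808 W

Final answers:
1. V_1 = 23.9 V
2. I_R2 = 0.001593 A
3. P_R2 = 0.03808 W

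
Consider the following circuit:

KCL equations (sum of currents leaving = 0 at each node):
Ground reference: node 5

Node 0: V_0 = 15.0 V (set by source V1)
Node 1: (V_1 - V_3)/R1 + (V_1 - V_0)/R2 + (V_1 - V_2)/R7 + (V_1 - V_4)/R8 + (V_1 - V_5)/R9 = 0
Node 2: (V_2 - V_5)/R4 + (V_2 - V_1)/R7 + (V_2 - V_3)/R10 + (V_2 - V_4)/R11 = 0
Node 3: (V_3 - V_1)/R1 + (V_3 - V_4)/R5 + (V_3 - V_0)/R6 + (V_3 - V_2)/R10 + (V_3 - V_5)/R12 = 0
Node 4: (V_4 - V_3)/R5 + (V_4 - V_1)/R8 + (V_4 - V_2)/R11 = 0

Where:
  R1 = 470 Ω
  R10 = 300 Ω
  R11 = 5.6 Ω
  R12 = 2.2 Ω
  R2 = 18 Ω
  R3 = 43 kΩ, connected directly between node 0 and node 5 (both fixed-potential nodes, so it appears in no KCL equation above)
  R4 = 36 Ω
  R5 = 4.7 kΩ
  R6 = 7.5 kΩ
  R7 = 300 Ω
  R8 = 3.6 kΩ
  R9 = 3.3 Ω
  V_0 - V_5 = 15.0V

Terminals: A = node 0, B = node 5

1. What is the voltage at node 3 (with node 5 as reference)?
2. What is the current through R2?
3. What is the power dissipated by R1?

Nodal analysis, taking node 5 as the 0 V reference.
Source V1 fixes V_0 = 15 V.
KCL at each unknown node (sum of currents leaving = 0; resistances in Ω):
  Node 1: (V_1 - V_3)/470 + (V_1 - 15)/18 + (V_1 - V_2)/300 + (V_1 - V_4)/3600 + (V_1 - 0)/3.3 = 0
  Node 2: (V_2 - 0)/36 + (V_2 - V_1)/300 + (V_2 - V_3)/300 + (V_2 - V_4)/5.6 = 0
  Node 3: (V_3 - V_1)/470 + (V_3 - V_4)/4700 + (V_3 - 15)/7500 + (V_3 - V_2)/300 + (V_3 - 0)/2.2 = 0
  Node 4: (V_4 - V_3)/4700 + (V_4 - V_1)/3600 + (V_4 - V_2)/5.6 = 0
Collecting terms (coefficients in siemens):
  0.3643·V_1 - 0.003333·V_2 - 0.002128·V_3 - 0.0002778·V_4 = 0.8333
  0.213·V_2 - 0.003333·V_1 - 0.003333·V_3 - 0.1786·V_4 = 0
  0.4604·V_3 - 0.002128·V_1 - 0.003333·V_2 - 0.0002128·V_4 = 0.002
  0.1791·V_4 - 0.0002778·V_1 - 0.1786·V_2 - 0.0002128·V_3 = 0
Solving these 4 simultaneous equations (Gaussian elimination) gives:
  V_1 = 2.29 V, V_2 = 0.2383 V, V_3 = 0.01676 V, V_4 = 0.2413 V
Part 1:
  Read off the nodal solution: V_3 = 0.01676 V
Part 2:
  I_R2 = (V_0 - V_1)/R2 = (15 - 2.29)/18 = 0.7061 A
  Magnitude: I_R2 = 0.7061 A
Part 3:
  I_R1 = (V_1 - V_3)/R1 = (2.29 - 0.01676)/470 = 0.004836 A
  P_R1 = I_R1² × R1 = (0.004836)² × 470 = 0.01099 W

Final answers:
1. V_3 = 0.01676 V
2. I_R2 = 0.7061 A
3. P_R1 = 0.01099 W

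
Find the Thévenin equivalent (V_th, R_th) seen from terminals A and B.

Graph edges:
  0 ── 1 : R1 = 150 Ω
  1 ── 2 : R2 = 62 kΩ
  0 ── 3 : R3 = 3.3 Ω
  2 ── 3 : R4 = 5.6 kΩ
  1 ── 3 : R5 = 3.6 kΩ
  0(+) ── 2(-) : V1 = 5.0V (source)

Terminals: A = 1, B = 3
Step 1 — V_th is the open-circuit voltage V_A - V_B (nothing connected across the terminals).
Nodal analysis, taking node 2 as the 0 V reference.
Source V1 fixes V_0 = 5 V.
KCL at each unknown node (sum of currents leaving = 0; resistances in Ω):
  Node 1: (V_1 - 5)/150 + (V_1 - 0)/62000 + (V_1 - V_3)/3600 = 0
  Node 3: (V_3 - 5)/3.3 + (V_3 - 0)/5600 + (V_3 - V_1)/3600 = 0
Collecting terms (coefficients in siemens):
  0.006961·V_1 - 0.0002778·V_3 = 0.03333
  0.3035·V_3 - 0.0002778·V_1 = 1.515
Determinant D = (0.006961)(0.3035) - (-0.0002778)(-0.0002778) = 0.002112
V_1 = [(0.03333)(0.3035) - (-0.0002778)(1.515)]/D = 4.988 V
V_3 = [(0.006961)(1.515) - (0.03333)(-0.0002778)]/D = 4.997 V
V_th = V_1 - V_3 = 4.988 - 4.997 = -0.008751 V
Step 2 — R_th: zero the source — replace V1 by a short circuit (node 2 merges into node 0) — and find the resistance seen between A (node 1) and B (node 3).
Reduce the network between node 1 (A) and node 3 (B) by series/parallel combination:
  Rp1 = R1 ‖ R2 (parallel, both between nodes 0 and 1) = 1/(1/150 + 1/62000) = 149.6 Ω
  Rp2 = R3 ‖ R4 (parallel, both between nodes 0 and 3) = 1/(1/3.3 + 1/5600) = 3.298 Ω
  Rs1 = Rp1 + Rp2 (series, joined only at node 0) = 149.6 + 3.298 = 152.9 Ω
  Rp3 = R5 ‖ Rs1 (parallel, both between nodes 1 and 3) = 1/(1/3600 + 1/152.9) = 146.7 Ω
R_th = 146.7 Ω

Final answer: V_th = -0.008751 V, R_th = 146.7 Ω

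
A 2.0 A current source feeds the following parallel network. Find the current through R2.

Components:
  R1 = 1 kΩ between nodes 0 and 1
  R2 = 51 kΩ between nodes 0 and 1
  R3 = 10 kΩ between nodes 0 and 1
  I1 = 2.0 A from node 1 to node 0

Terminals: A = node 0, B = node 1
All resistors sit directly between nodes 0 and 1, so they are in parallel and share one voltage V; the full source current 2 A splits among them.
1/R_par = 1/1000 + 1/51000 + 1/10000 = 0.00112 S  =>  R_par = 893.2 Ω
V = I × R_par = 2 × 893.2 = 1786 V
I_R2 = V/R2 = 1786/51000 = 0.03503 A

Final answer: 0.03503 A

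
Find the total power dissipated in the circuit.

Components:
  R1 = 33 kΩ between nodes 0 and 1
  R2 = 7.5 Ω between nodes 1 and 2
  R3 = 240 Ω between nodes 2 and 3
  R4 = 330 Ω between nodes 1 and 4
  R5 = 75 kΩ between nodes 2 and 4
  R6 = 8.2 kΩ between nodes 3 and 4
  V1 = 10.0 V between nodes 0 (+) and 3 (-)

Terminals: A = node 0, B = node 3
Nodal analysis, taking node 3 as the 0 V reference.
Source V1 fixes V_0 = 10 V.
KCL at each unknown node (sum of currents leaving = 0; resistances in Ω):
  Node 1: (V_1 - 10)/33000 + (V_1 - V_2)/7.5 + (V_1 - V_4)/330 = 0
  Node 2: (V_2 - V_1)/7.5 + (V_2 - 0)/240 + (V_2 - V_4)/75000 = 0
  Node 4: (V_4 - V_1)/330 + (V_4 - V_2)/75000 + (V_4 - 0)/8200 = 0
Collecting terms (coefficients in siemens):
  0.1364·V_1 - 0.1333·V_2 - 0.00303·V_4 = 0.000303
  0.1375·V_2 - 0.1333·V_1 - 0.00001333·V_4 = 0
  0.003166·V_4 - 0.00303·V_1 - 0.00001333·V_2 = 0
Solving these 3 simultaneous equations (Gaussian elimination) gives:
  V_1 = 0.07236 V, V_2 = 0.07017 V, V_4 = 0.06956 V
Power in each resistor, P = (ΔV)²/R:
  P_R1 = (10 - 0.07236)²/33000 = 0.002987 W
  P_R2 = (0.07236 - 0.07017)²/7.5 = 0.0000006411 W
  P_R3 = (0.07017 - 0)²/240 = 0.00002051 W
  P_R4 = (0.07236 - 0.06956)²/330 = 0.0000000237 W
  P_R5 = (0.07017 - 0.06956)²/75000 = 0.000000000004865 W
  P_R6 = (0 - 0.06956)²/8200 = 0.0000005901 W
P_total = P_R1 + P_R2 + P_R3 + P_R4 + P_R5 + P_R6 = 0.003008 W

Final answer: 0.003008 W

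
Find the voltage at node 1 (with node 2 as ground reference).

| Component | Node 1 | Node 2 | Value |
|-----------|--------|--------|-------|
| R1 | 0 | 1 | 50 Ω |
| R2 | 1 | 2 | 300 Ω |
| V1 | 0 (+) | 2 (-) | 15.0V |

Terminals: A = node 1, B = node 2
Nodal analysis, taking node 2 as the 0 V reference.
Source V1 fixes V_0 = 15 V.
KCL at each unknown node (sum of currents leaving = 0; resistances in Ω):
  Node 1: (V_1 - 15)/50 + (V_1 - 0)/300 = 0
Collecting terms: 0.02333 × V_1 = 0.3  =>  V_1 = 12.86 V
The requested potential is V_1 = 12.86 V.

Final answer: V_1 = 12.86 V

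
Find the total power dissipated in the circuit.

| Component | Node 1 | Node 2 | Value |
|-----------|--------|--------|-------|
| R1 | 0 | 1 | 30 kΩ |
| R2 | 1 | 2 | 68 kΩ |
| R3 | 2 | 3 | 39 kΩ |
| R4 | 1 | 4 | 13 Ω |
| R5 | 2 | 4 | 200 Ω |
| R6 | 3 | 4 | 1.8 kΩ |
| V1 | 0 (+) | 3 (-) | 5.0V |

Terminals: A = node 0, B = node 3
Nodal analysis, taking node 3 as the 0 V reference.
Source V1 fixes V_0 = 5 V.
KCL at each unknown node (sum of currents leaving = 0; resistances in Ω):
  Node 1: (V_1 - 5)/30000 + (V_1 - V_2)/68000 + (V_1 - V_4)/13 = 0
  Node 2: (V_2 - V_1)/68000 + (V_2 - 0)/39000 + (V_2 - V_4)/200 = 0
  Node 4: (V_4 - V_1)/13 + (V_4 - V_2)/200 + (V_4 - 0)/1800 = 0
Collecting terms (coefficients in siemens):
  0.07697·V_1 - 0.00001471·V_2 - 0.07692·V_4 = 0.0001667
  0.00504·V_2 - 0.00001471·V_1 - 0.005·V_4 = 0
  0.08248·V_4 - 0.07692·V_1 - 0.005·V_2 = 0
Solving these 3 simultaneous equations (Gaussian elimination) gives:
  V_1 = 0.2732 V, V_2 = 0.2698 V, V_4 = 0.2712 V
Power in each resistor, P = (ΔV)²/R:
  P_R1 = (5 - 0.2732)²/30000 = 0.0007448 W
  P_R2 = (0.2732 - 0.2698)²/68000 = 0.0000000001721 W
  P_R3 = (0.2698 - 0)²/39000 = 0.000001866 W
  P_R4 = (0.2732 - 0.2712)²/13 = 0.0000003225 W
  P_R5 = (0.2698 - 0.2712)²/200 = 0.000000009432 W
  P_R6 = (0 - 0.2712)²/1800 = 0.00004085 W
P_total = P_R1 + P_R2 + P_R3 + P_R4 + P_R5 + P_R6 = 0.0007878 W

Final answer: 0.0007878 W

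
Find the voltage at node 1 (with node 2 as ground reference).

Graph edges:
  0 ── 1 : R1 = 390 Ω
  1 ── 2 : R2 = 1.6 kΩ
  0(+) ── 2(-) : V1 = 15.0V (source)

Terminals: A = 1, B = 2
Nodal analysis, taking node 2 as the 0 V reference.
Source V1 fixes V_0 = 15 V.
KCL at each unknown node (sum of currents leaving = 0; resistances in Ω):
  Node 1: (V_1 - 15)/390 + (V_1 - 0)/1600 = 0
Collecting terms: 0.003189 × V_1 = 0.03846  =>  V_1 = 12.06 V
The requested potential is V_1 = 12.06 V.

Final answer: V_1 = 12.06 V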